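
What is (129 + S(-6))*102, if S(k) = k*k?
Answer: 16830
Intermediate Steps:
S(k) = k²
(129 + S(-6))*102 = (129 + (-6)²)*102 = (129 + 36)*102 = 165*102 = 16830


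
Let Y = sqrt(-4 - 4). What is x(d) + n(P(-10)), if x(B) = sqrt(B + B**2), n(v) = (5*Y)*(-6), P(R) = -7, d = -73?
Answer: 6*sqrt(146) - 60*I*sqrt(2) ≈ 72.498 - 84.853*I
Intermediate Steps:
Y = 2*I*sqrt(2) (Y = sqrt(-8) = 2*I*sqrt(2) ≈ 2.8284*I)
n(v) = -60*I*sqrt(2) (n(v) = (5*(2*I*sqrt(2)))*(-6) = (10*I*sqrt(2))*(-6) = -60*I*sqrt(2))
x(d) + n(P(-10)) = sqrt(-73*(1 - 73)) - 60*I*sqrt(2) = sqrt(-73*(-72)) - 60*I*sqrt(2) = sqrt(5256) - 60*I*sqrt(2) = 6*sqrt(146) - 60*I*sqrt(2)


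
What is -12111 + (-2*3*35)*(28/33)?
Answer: -135181/11 ≈ -12289.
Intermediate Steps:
-12111 + (-2*3*35)*(28/33) = -12111 + (-6*35)*(28*(1/33)) = -12111 - 210*28/33 = -12111 - 1960/11 = -135181/11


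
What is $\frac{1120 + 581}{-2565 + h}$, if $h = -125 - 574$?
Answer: $- \frac{567}{1088} \approx -0.52114$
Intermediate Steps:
$h = -699$ ($h = -125 - 574 = -699$)
$\frac{1120 + 581}{-2565 + h} = \frac{1120 + 581}{-2565 - 699} = \frac{1701}{-3264} = 1701 \left(- \frac{1}{3264}\right) = - \frac{567}{1088}$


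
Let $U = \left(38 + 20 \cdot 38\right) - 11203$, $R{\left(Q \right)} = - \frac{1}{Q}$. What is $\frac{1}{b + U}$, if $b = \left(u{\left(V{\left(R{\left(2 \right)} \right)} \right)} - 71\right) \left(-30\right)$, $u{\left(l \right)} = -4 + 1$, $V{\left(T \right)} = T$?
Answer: $- \frac{1}{8185} \approx -0.00012217$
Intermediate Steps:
$u{\left(l \right)} = -3$
$U = -10405$ ($U = \left(38 + 760\right) - 11203 = 798 - 11203 = -10405$)
$b = 2220$ ($b = \left(-3 - 71\right) \left(-30\right) = \left(-74\right) \left(-30\right) = 2220$)
$\frac{1}{b + U} = \frac{1}{2220 - 10405} = \frac{1}{-8185} = - \frac{1}{8185}$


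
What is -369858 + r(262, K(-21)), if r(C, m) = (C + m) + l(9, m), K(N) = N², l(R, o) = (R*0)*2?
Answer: -369155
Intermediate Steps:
l(R, o) = 0 (l(R, o) = 0*2 = 0)
r(C, m) = C + m (r(C, m) = (C + m) + 0 = C + m)
-369858 + r(262, K(-21)) = -369858 + (262 + (-21)²) = -369858 + (262 + 441) = -369858 + 703 = -369155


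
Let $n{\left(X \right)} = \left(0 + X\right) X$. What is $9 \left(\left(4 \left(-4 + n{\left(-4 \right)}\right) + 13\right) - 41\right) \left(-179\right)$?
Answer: $-32220$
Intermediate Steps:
$n{\left(X \right)} = X^{2}$ ($n{\left(X \right)} = X X = X^{2}$)
$9 \left(\left(4 \left(-4 + n{\left(-4 \right)}\right) + 13\right) - 41\right) \left(-179\right) = 9 \left(\left(4 \left(-4 + \left(-4\right)^{2}\right) + 13\right) - 41\right) \left(-179\right) = 9 \left(\left(4 \left(-4 + 16\right) + 13\right) - 41\right) \left(-179\right) = 9 \left(\left(4 \cdot 12 + 13\right) - 41\right) \left(-179\right) = 9 \left(\left(48 + 13\right) - 41\right) \left(-179\right) = 9 \left(61 - 41\right) \left(-179\right) = 9 \cdot 20 \left(-179\right) = 180 \left(-179\right) = -32220$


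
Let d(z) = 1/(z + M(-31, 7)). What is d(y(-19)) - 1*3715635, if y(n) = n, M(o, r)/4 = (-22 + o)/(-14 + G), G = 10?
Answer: -126331589/34 ≈ -3.7156e+6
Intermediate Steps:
M(o, r) = 22 - o (M(o, r) = 4*((-22 + o)/(-14 + 10)) = 4*((-22 + o)/(-4)) = 4*((-22 + o)*(-1/4)) = 4*(11/2 - o/4) = 22 - o)
d(z) = 1/(53 + z) (d(z) = 1/(z + (22 - 1*(-31))) = 1/(z + (22 + 31)) = 1/(z + 53) = 1/(53 + z))
d(y(-19)) - 1*3715635 = 1/(53 - 19) - 1*3715635 = 1/34 - 3715635 = -126331589/34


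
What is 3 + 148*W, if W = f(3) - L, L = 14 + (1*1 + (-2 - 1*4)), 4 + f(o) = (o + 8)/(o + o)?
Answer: -4949/3 ≈ -1649.7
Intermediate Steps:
f(o) = -4 + (8 + o)/(2*o) (f(o) = -4 + (o + 8)/(o + o) = -4 + (8 + o)/((2*o)) = -4 + (8 + o)*(1/(2*o)) = -4 + (8 + o)/(2*o))
L = 9 (L = 14 + (1 + (-2 - 4)) = 14 + (1 - 6) = 14 - 5 = 9)
W = -67/6 (W = (-7/2 + 4/3) - 1*9 = (-7/2 + 4*(⅓)) - 9 = (-7/2 + 4/3) - 9 = -13/6 - 9 = -67/6 ≈ -11.167)
3 + 148*W = 3 + 148*(-67/6) = 3 - 4958/3 = -4949/3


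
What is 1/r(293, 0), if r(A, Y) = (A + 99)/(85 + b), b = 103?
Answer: 47/98 ≈ 0.47959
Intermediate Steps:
r(A, Y) = 99/188 + A/188 (r(A, Y) = (A + 99)/(85 + 103) = (99 + A)/188 = (99 + A)*(1/188) = 99/188 + A/188)
1/r(293, 0) = 1/(99/188 + (1/188)*293) = 1/(99/188 + 293/188) = 1/(98/47) = 47/98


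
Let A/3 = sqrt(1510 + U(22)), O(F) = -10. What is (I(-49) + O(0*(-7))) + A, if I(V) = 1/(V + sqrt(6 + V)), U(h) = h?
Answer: -24489/2444 + 6*sqrt(383) - I*sqrt(43)/2444 ≈ 107.4 - 0.0026831*I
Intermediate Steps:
A = 6*sqrt(383) (A = 3*sqrt(1510 + 22) = 3*sqrt(1532) = 3*(2*sqrt(383)) = 6*sqrt(383) ≈ 117.42)
(I(-49) + O(0*(-7))) + A = (1/(-49 + sqrt(6 - 49)) - 10) + 6*sqrt(383) = (1/(-49 + sqrt(-43)) - 10) + 6*sqrt(383) = (1/(-49 + I*sqrt(43)) - 10) + 6*sqrt(383) = (-10 + 1/(-49 + I*sqrt(43))) + 6*sqrt(383) = -10 + 1/(-49 + I*sqrt(43)) + 6*sqrt(383)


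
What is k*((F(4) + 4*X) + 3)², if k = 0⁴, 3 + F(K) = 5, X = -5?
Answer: 0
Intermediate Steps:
F(K) = 2 (F(K) = -3 + 5 = 2)
k = 0
k*((F(4) + 4*X) + 3)² = 0*((2 + 4*(-5)) + 3)² = 0*((2 - 20) + 3)² = 0*(-18 + 3)² = 0*(-15)² = 0*225 = 0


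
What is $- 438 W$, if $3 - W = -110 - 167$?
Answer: $-122640$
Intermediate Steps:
$W = 280$ ($W = 3 - \left(-110 - 167\right) = 3 - -277 = 3 + 277 = 280$)
$- 438 W = \left(-438\right) 280 = -122640$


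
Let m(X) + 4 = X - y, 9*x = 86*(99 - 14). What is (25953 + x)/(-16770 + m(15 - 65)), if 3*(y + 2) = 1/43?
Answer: -10358141/6510117 ≈ -1.5911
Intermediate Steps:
y = -257/129 (y = -2 + (⅓)/43 = -2 + (⅓)*(1/43) = -2 + 1/129 = -257/129 ≈ -1.9922)
x = 7310/9 (x = (86*(99 - 14))/9 = (86*85)/9 = (⅑)*7310 = 7310/9 ≈ 812.22)
m(X) = -259/129 + X (m(X) = -4 + (X - 1*(-257/129)) = -4 + (X + 257/129) = -4 + (257/129 + X) = -259/129 + X)
(25953 + x)/(-16770 + m(15 - 65)) = (25953 + 7310/9)/(-16770 + (-259/129 + (15 - 65))) = 240887/(9*(-16770 + (-259/129 - 50))) = 240887/(9*(-16770 - 6709/129)) = 240887/(9*(-2170039/129)) = (240887/9)*(-129/2170039) = -10358141/6510117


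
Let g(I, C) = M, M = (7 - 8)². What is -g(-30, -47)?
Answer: -1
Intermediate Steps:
M = 1 (M = (-1)² = 1)
g(I, C) = 1
-g(-30, -47) = -1*1 = -1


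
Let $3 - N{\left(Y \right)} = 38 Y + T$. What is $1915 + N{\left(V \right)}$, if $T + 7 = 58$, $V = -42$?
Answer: $3463$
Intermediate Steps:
$T = 51$ ($T = -7 + 58 = 51$)
$N{\left(Y \right)} = -48 - 38 Y$ ($N{\left(Y \right)} = 3 - \left(38 Y + 51\right) = 3 - \left(51 + 38 Y\right) = -48 - 38 Y$)
$1915 + N{\left(V \right)} = 1915 - -1548 = 1915 + \left(-48 + 1596\right) = 1915 + 1548 = 3463$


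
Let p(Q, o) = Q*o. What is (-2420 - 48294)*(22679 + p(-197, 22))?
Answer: -930348330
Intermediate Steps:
(-2420 - 48294)*(22679 + p(-197, 22)) = (-2420 - 48294)*(22679 - 197*22) = -50714*(22679 - 4334) = -50714*18345 = -930348330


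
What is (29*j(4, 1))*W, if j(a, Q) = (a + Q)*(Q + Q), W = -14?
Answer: -4060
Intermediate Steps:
j(a, Q) = 2*Q*(Q + a) (j(a, Q) = (Q + a)*(2*Q) = 2*Q*(Q + a))
(29*j(4, 1))*W = (29*(2*1*(1 + 4)))*(-14) = (29*(2*1*5))*(-14) = (29*10)*(-14) = 290*(-14) = -4060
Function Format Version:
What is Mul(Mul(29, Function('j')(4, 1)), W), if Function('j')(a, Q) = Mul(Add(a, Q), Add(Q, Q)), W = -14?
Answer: -4060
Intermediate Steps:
Function('j')(a, Q) = Mul(2, Q, Add(Q, a)) (Function('j')(a, Q) = Mul(Add(Q, a), Mul(2, Q)) = Mul(2, Q, Add(Q, a)))
Mul(Mul(29, Function('j')(4, 1)), W) = Mul(Mul(29, Mul(2, 1, Add(1, 4))), -14) = Mul(Mul(29, Mul(2, 1, 5)), -14) = Mul(Mul(29, 10), -14) = Mul(290, -14) = -4060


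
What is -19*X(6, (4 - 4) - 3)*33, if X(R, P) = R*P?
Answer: 11286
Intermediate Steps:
X(R, P) = P*R
-19*X(6, (4 - 4) - 3)*33 = -19*((4 - 4) - 3)*6*33 = -19*(0 - 3)*6*33 = -(-57)*6*33 = -19*(-18)*33 = 342*33 = 11286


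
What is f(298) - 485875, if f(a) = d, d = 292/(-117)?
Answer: -56847667/117 ≈ -4.8588e+5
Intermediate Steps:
d = -292/117 (d = 292*(-1/117) = -292/117 ≈ -2.4957)
f(a) = -292/117
f(298) - 485875 = -292/117 - 485875 = -56847667/117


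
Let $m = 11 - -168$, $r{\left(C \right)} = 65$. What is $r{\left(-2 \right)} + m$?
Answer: $244$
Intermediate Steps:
$m = 179$ ($m = 11 + 168 = 179$)
$r{\left(-2 \right)} + m = 65 + 179 = 244$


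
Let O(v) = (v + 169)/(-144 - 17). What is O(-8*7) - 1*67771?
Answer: -10911244/161 ≈ -67772.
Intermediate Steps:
O(v) = -169/161 - v/161 (O(v) = (169 + v)/(-161) = (169 + v)*(-1/161) = -169/161 - v/161)
O(-8*7) - 1*67771 = (-169/161 - (-8)*7/161) - 1*67771 = (-169/161 - 1/161*(-56)) - 67771 = (-169/161 + 8/23) - 67771 = -113/161 - 67771 = -10911244/161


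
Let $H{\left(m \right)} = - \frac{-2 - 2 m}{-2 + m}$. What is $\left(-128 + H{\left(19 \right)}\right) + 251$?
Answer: $\frac{2131}{17} \approx 125.35$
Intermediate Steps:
$H{\left(m \right)} = - \frac{-2 - 2 m}{-2 + m}$
$\left(-128 + H{\left(19 \right)}\right) + 251 = \left(-128 + \frac{2 \left(1 + 19\right)}{-2 + 19}\right) + 251 = \left(-128 + 2 \cdot \frac{1}{17} \cdot 20\right) + 251 = \left(-128 + \frac{40}{17}\right) + 251 = - \frac{2136}{17} + 251 = \frac{2131}{17}$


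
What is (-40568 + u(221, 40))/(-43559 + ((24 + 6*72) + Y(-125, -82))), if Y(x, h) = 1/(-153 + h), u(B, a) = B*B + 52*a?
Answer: -810985/3376402 ≈ -0.24019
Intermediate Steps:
u(B, a) = B² + 52*a
(-40568 + u(221, 40))/(-43559 + ((24 + 6*72) + Y(-125, -82))) = (-40568 + (221² + 52*40))/(-43559 + ((24 + 6*72) + 1/(-153 - 82))) = (-40568 + (48841 + 2080))/(-43559 + ((24 + 432) + 1/(-235))) = (-40568 + 50921)/(-43559 + (456 - 1/235)) = 10353/(-43559 + 107159/235) = 10353/(-10129206/235) = 10353*(-235/10129206) = -810985/3376402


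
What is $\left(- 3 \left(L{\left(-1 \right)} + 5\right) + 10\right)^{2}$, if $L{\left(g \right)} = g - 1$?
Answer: $1$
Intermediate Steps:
$L{\left(g \right)} = -1 + g$ ($L{\left(g \right)} = g - 1 = -1 + g$)
$\left(- 3 \left(L{\left(-1 \right)} + 5\right) + 10\right)^{2} = \left(- 3 \left(\left(-1 - 1\right) + 5\right) + 10\right)^{2} = \left(- 3 \left(-2 + 5\right) + 10\right)^{2} = \left(\left(-3\right) 3 + 10\right)^{2} = \left(-9 + 10\right)^{2} = 1^{2} = 1$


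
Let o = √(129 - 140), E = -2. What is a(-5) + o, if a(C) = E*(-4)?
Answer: 8 + I*√11 ≈ 8.0 + 3.3166*I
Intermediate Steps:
o = I*√11 (o = √(-11) = I*√11 ≈ 3.3166*I)
a(C) = 8 (a(C) = -2*(-4) = 8)
a(-5) + o = 8 + I*√11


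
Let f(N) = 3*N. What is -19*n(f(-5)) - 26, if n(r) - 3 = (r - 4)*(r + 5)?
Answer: -3693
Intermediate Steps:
n(r) = 3 + (-4 + r)*(5 + r) (n(r) = 3 + (r - 4)*(r + 5) = 3 + (-4 + r)*(5 + r))
-19*n(f(-5)) - 26 = -19*(-17 + 3*(-5) + (3*(-5))**2) - 26 = -19*(-17 - 15 + (-15)**2) - 26 = -19*(-17 - 15 + 225) - 26 = -19*193 - 26 = -3667 - 26 = -3693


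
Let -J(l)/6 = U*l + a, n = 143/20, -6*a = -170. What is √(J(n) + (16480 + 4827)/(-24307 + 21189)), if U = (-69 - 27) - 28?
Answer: √1249939615110/15590 ≈ 71.713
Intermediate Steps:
a = 85/3 (a = -⅙*(-170) = 85/3 ≈ 28.333)
n = 143/20 (n = 143*(1/20) = 143/20 ≈ 7.1500)
U = -124 (U = -96 - 28 = -124)
J(l) = -170 + 744*l (J(l) = -6*(-124*l + 85/3) = -6*(85/3 - 124*l) = -170 + 744*l)
√(J(n) + (16480 + 4827)/(-24307 + 21189)) = √((-170 + 744*(143/20)) + (16480 + 4827)/(-24307 + 21189)) = √((-170 + 26598/5) + 21307/(-3118)) = √(25748/5 + 21307*(-1/3118)) = √(25748/5 - 21307/3118) = √(80175729/15590) = √1249939615110/15590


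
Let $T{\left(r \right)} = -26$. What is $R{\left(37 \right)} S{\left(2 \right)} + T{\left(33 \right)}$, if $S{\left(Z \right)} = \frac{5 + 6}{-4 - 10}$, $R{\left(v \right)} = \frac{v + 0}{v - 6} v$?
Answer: $- \frac{26343}{434} \approx -60.698$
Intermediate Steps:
$R{\left(v \right)} = \frac{v^{2}}{-6 + v}$ ($R{\left(v \right)} = \frac{v}{-6 + v} v = \frac{v^{2}}{-6 + v}$)
$S{\left(Z \right)} = - \frac{11}{14}$ ($S{\left(Z \right)} = \frac{11}{-14} = 11 \left(- \frac{1}{14}\right) = - \frac{11}{14}$)
$R{\left(37 \right)} S{\left(2 \right)} + T{\left(33 \right)} = \frac{37^{2}}{-6 + 37} \left(- \frac{11}{14}\right) - 26 = \frac{1369}{31} \left(- \frac{11}{14}\right) - 26 = - \frac{15059}{434} - 26 = - \frac{26343}{434}$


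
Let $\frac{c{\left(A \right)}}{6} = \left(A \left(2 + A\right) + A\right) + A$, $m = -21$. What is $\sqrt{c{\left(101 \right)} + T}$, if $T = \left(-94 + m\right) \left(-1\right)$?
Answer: $\sqrt{63745} \approx 252.48$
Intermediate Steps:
$T = 115$ ($T = \left(-94 - 21\right) \left(-1\right) = \left(-115\right) \left(-1\right) = 115$)
$c{\left(A \right)} = 12 A + 6 A \left(2 + A\right)$ ($c{\left(A \right)} = 6 \left(\left(A \left(2 + A\right) + A\right) + A\right) = 6 \left(\left(A + A \left(2 + A\right)\right) + A\right) = 6 \left(2 A + A \left(2 + A\right)\right) = 12 A + 6 A \left(2 + A\right)$)
$\sqrt{c{\left(101 \right)} + T} = \sqrt{6 \cdot 101 \left(4 + 101\right) + 115} = \sqrt{6 \cdot 101 \cdot 105 + 115} = \sqrt{63630 + 115} = \sqrt{63745}$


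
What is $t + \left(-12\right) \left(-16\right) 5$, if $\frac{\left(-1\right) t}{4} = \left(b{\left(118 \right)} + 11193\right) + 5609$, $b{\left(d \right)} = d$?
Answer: $-66720$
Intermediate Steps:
$t = -67680$ ($t = - 4 \left(\left(118 + 11193\right) + 5609\right) = - 4 \left(11311 + 5609\right) = \left(-4\right) 16920 = -67680$)
$t + \left(-12\right) \left(-16\right) 5 = -67680 + \left(-12\right) \left(-16\right) 5 = -67680 + 192 \cdot 5 = -67680 + 960 = -66720$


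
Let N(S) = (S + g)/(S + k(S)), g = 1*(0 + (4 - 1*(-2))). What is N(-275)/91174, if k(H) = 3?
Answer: 269/24799328 ≈ 1.0847e-5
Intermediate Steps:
g = 6 (g = 1*(0 + (4 + 2)) = 1*(0 + 6) = 1*6 = 6)
N(S) = (6 + S)/(3 + S) (N(S) = (S + 6)/(S + 3) = (6 + S)/(3 + S))
N(-275)/91174 = ((6 - 275)/(3 - 275))/91174 = (-269/(-272))*(1/91174) = -1/272*(-269)*(1/91174) = (269/272)*(1/91174) = 269/24799328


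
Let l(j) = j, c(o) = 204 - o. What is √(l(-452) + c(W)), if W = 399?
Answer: I*√647 ≈ 25.436*I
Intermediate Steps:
√(l(-452) + c(W)) = √(-452 + (204 - 1*399)) = √(-452 + (204 - 399)) = √(-452 - 195) = √(-647) = I*√647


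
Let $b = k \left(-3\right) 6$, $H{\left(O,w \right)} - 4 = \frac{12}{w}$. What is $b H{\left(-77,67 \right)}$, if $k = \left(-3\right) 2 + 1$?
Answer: $\frac{25200}{67} \approx 376.12$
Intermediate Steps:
$H{\left(O,w \right)} = 4 + \frac{12}{w}$
$k = -5$ ($k = -6 + 1 = -5$)
$b = 90$ ($b = \left(-5\right) \left(-3\right) 6 = 15 \cdot 6 = 90$)
$b H{\left(-77,67 \right)} = 90 \left(4 + \frac{12}{67}\right) = 90 \cdot \frac{280}{67} = \frac{25200}{67}$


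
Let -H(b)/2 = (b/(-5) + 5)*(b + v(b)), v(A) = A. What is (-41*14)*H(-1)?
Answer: -59696/5 ≈ -11939.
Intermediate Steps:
H(b) = -4*b*(5 - b/5) (H(b) = -2*(b/(-5) + 5)*(b + b) = -2*(b*(-⅕) + 5)*2*b = -2*(-b/5 + 5)*2*b = -2*(5 - b/5)*2*b = -4*b*(5 - b/5))
(-41*14)*H(-1) = (-41*14)*((⅘)*(-1)*(-25 - 1)) = -2296*(-1)*(-26)/5 = -574*104/5 = -59696/5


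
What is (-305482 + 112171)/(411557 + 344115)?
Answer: -193311/755672 ≈ -0.25581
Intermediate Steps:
(-305482 + 112171)/(411557 + 344115) = -193311/755672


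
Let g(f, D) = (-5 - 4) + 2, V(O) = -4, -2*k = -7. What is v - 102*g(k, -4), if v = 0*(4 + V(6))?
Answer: 714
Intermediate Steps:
k = 7/2 (k = -1/2*(-7) = 7/2 ≈ 3.5000)
v = 0 (v = 0*(4 - 4) = 0*0 = 0)
g(f, D) = -7 (g(f, D) = -9 + 2 = -7)
v - 102*g(k, -4) = 0 - 102*(-7) = 0 + 714 = 714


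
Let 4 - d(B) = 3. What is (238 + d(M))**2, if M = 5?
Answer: 57121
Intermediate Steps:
d(B) = 1 (d(B) = 4 - 1*3 = 4 - 3 = 1)
(238 + d(M))**2 = (238 + 1)**2 = 239**2 = 57121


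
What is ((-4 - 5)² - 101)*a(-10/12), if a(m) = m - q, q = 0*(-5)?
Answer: 50/3 ≈ 16.667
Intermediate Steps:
q = 0
a(m) = m (a(m) = m - 1*0 = m + 0 = m)
((-4 - 5)² - 101)*a(-10/12) = ((-4 - 5)² - 101)*(-10/12) = ((-9)² - 101)*(-10*1/12) = (81 - 101)*(-⅚) = -20*(-⅚) = 50/3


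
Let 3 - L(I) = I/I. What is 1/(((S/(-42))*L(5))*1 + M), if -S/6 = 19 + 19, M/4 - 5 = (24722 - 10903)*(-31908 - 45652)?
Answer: -7/30010445704 ≈ -2.3325e-10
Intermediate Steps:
M = -4287206540 (M = 20 + 4*((24722 - 10903)*(-31908 - 45652)) = 20 + 4*(13819*(-77560)) = 20 + 4*(-1071801640) = 20 - 4287206560 = -4287206540)
S = -228 (S = -6*(19 + 19) = -6*38 = -228)
L(I) = 2 (L(I) = 3 - I/I = 3 - 1*1 = 3 - 1 = 2)
1/(((S/(-42))*L(5))*1 + M) = 1/((-228/(-42)*2)*1 - 4287206540) = 1/((-228*(-1/42)*2)*1 - 4287206540) = 1/(((38/7)*2)*1 - 4287206540) = 1/((76/7)*1 - 4287206540) = 1/(76/7 - 4287206540) = 1/(-30010445704/7) = -7/30010445704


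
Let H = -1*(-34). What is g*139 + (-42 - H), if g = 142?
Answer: 19662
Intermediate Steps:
H = 34
g*139 + (-42 - H) = 142*139 + (-42 - 1*34) = 19738 + (-42 - 34) = 19738 - 76 = 19662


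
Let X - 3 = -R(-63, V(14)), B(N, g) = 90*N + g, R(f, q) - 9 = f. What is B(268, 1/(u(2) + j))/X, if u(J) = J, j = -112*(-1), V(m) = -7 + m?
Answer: 2749681/6498 ≈ 423.16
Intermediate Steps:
j = 112
R(f, q) = 9 + f
B(N, g) = g + 90*N
X = 57 (X = 3 - (9 - 63) = 3 - 1*(-54) = 3 + 54 = 57)
B(268, 1/(u(2) + j))/X = (1/(2 + 112) + 90*268)/57 = (1/114 + 24120)*(1/57) = (2749681/114)*(1/57) = 2749681/6498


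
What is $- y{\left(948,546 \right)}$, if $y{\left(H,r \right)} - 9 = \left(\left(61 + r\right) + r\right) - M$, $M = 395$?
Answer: $-767$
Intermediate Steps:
$y{\left(H,r \right)} = -325 + 2 r$ ($y{\left(H,r \right)} = 9 + \left(\left(\left(61 + r\right) + r\right) - 395\right) = 9 + \left(\left(61 + 2 r\right) - 395\right) = 9 + \left(-334 + 2 r\right) = -325 + 2 r$)
$- y{\left(948,546 \right)} = - (-325 + 2 \cdot 546) = - (-325 + 1092) = \left(-1\right) 767 = -767$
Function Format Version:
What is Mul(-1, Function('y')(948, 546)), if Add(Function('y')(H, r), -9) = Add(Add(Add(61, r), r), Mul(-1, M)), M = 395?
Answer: -767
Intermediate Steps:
Function('y')(H, r) = Add(-325, Mul(2, r)) (Function('y')(H, r) = Add(9, Add(Add(Add(61, r), r), Mul(-1, 395))) = Add(9, Add(Add(61, Mul(2, r)), -395)) = Add(9, Add(-334, Mul(2, r))) = Add(-325, Mul(2, r)))
Mul(-1, Function('y')(948, 546)) = Mul(-1, Add(-325, Mul(2, 546))) = Mul(-1, Add(-325, 1092)) = Mul(-1, 767) = -767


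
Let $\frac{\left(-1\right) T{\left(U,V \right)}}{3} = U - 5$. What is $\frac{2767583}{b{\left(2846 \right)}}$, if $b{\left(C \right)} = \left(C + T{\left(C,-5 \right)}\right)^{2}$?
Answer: $\frac{395369}{4604047} \approx 0.085874$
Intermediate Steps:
$T{\left(U,V \right)} = 15 - 3 U$ ($T{\left(U,V \right)} = - 3 \left(U - 5\right) = - 3 \left(-5 + U\right) = 15 - 3 U$)
$b{\left(C \right)} = \left(15 - 2 C\right)^{2}$ ($b{\left(C \right)} = \left(C - \left(-15 + 3 C\right)\right)^{2} = \left(15 - 2 C\right)^{2}$)
$\frac{2767583}{b{\left(2846 \right)}} = \frac{2767583}{\left(-15 + 2 \cdot 2846\right)^{2}} = \frac{2767583}{\left(-15 + 5692\right)^{2}} = \frac{2767583}{5677^{2}} = \frac{2767583}{32228329} = 2767583 \cdot \frac{1}{32228329} = \frac{395369}{4604047}$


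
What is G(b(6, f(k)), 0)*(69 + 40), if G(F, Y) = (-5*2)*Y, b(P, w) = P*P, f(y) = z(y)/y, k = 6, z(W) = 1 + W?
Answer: 0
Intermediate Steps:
f(y) = (1 + y)/y
b(P, w) = P**2
G(F, Y) = -10*Y
G(b(6, f(k)), 0)*(69 + 40) = (-10*0)*(69 + 40) = 0*109 = 0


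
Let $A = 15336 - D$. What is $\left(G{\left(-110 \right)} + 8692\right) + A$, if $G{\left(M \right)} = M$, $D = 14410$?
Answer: $9508$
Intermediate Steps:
$A = 926$ ($A = 15336 - 14410 = 926$)
$\left(G{\left(-110 \right)} + 8692\right) + A = \left(-110 + 8692\right) + 926 = 8582 + 926 = 9508$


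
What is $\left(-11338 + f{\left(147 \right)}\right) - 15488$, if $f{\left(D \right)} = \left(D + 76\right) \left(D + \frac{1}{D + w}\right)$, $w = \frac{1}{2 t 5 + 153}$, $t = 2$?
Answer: $\frac{151486139}{25432} \approx 5956.5$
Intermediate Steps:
$w = \frac{1}{173}$ ($w = \frac{1}{2 \cdot 2 \cdot 5 + 153} = \frac{1}{4 \cdot 5 + 153} = \frac{1}{20 + 153} = \frac{1}{173} \approx 0.0057803$)
$f{\left(D \right)} = \left(76 + D\right) \left(D + \frac{1}{\frac{1}{173} + D}\right)$ ($f{\left(D \right)} = \left(D + 76\right) \left(D + \frac{1}{D + \frac{1}{173}}\right) = \left(76 + D\right) \left(D + \frac{1}{\frac{1}{173} + D}\right)$)
$\left(-11338 + f{\left(147 \right)}\right) - 15488 = \left(-11338 + \frac{13148 + 173 \cdot 147^{3} + 249 \cdot 147 + 13149 \cdot 147^{2}}{1 + 173 \cdot 147}\right) - 15488 = \left(-11338 + \frac{13148 + 173 \cdot 3176523 + 36603 + 13149 \cdot 21609}{1 + 25431}\right) - 15488 = \left(-11338 + \frac{13148 + 549538479 + 36603 + 284136741}{25432}\right) - 15488 = \left(-11338 + \frac{1}{25432} \cdot 833724971\right) - 15488 = \left(-11338 + \frac{833724971}{25432}\right) - 15488 = \frac{545376955}{25432} - 15488 = \frac{151486139}{25432}$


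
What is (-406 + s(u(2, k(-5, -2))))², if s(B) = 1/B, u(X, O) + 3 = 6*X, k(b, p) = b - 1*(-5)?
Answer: 13344409/81 ≈ 1.6475e+5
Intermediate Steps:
k(b, p) = 5 + b (k(b, p) = b + 5 = 5 + b)
u(X, O) = -3 + 6*X
(-406 + s(u(2, k(-5, -2))))² = (-406 + 1/(-3 + 6*2))² = (-406 + 1/(-3 + 12))² = (-406 + 1/9)² = (-406 + ⅑)² = (-3653/9)² = 13344409/81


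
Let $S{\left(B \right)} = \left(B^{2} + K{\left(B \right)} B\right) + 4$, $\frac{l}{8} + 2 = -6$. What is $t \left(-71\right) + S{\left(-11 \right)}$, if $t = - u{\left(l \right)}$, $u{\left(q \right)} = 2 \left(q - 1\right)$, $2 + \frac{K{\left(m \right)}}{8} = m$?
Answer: $-7961$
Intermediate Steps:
$l = -64$ ($l = -16 + 8 \left(-6\right) = -16 - 48 = -64$)
$K{\left(m \right)} = -16 + 8 m$
$S{\left(B \right)} = 4 + B^{2} + B \left(-16 + 8 B\right)$ ($S{\left(B \right)} = \left(B^{2} + \left(-16 + 8 B\right) B\right) + 4 = \left(B^{2} + B \left(-16 + 8 B\right)\right) + 4 = 4 + B^{2} + B \left(-16 + 8 B\right)$)
$u{\left(q \right)} = -2 + 2 q$ ($u{\left(q \right)} = 2 \left(-1 + q\right) = -2 + 2 q$)
$t = 130$ ($t = - (-2 + 2 \left(-64\right)) = - (-2 - 128) = \left(-1\right) \left(-130\right) = 130$)
$t \left(-71\right) + S{\left(-11 \right)} = 130 \left(-71\right) + \left(4 - -176 + 9 \left(-11\right)^{2}\right) = -9230 + \left(4 + 176 + 9 \cdot 121\right) = -9230 + \left(4 + 176 + 1089\right) = -9230 + 1269 = -7961$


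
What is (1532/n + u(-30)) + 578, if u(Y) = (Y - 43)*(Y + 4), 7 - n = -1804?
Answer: 4485568/1811 ≈ 2476.8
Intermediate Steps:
n = 1811 (n = 7 - 1*(-1804) = 7 + 1804 = 1811)
u(Y) = (-43 + Y)*(4 + Y)
(1532/n + u(-30)) + 578 = (1532/1811 + (-172 + (-30)² - 39*(-30))) + 578 = (1532*(1/1811) + (-172 + 900 + 1170)) + 578 = (1532/1811 + 1898) + 578 = 3438810/1811 + 578 = 4485568/1811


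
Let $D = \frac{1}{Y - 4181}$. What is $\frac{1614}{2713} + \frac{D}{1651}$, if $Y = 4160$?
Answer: $\frac{55956281}{94062423} \approx 0.59488$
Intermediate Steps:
$D = - \frac{1}{21}$ ($D = \frac{1}{4160 - 4181} = \frac{1}{-21} = - \frac{1}{21} \approx -0.047619$)
$\frac{1614}{2713} + \frac{D}{1651} = \frac{1614}{2713} - \frac{1}{21 \cdot 1651} = 1614 \cdot \frac{1}{2713} - \frac{1}{34671} = \frac{1614}{2713} - \frac{1}{34671} = \frac{55956281}{94062423}$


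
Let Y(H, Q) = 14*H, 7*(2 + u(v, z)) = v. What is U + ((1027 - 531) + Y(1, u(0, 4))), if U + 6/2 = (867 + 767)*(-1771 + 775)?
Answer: -1626957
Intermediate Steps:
u(v, z) = -2 + v/7
U = -1627467 (U = -3 + (867 + 767)*(-1771 + 775) = -3 + 1634*(-996) = -3 - 1627464 = -1627467)
U + ((1027 - 531) + Y(1, u(0, 4))) = -1627467 + ((1027 - 531) + 14*1) = -1627467 + (496 + 14) = -1627467 + 510 = -1626957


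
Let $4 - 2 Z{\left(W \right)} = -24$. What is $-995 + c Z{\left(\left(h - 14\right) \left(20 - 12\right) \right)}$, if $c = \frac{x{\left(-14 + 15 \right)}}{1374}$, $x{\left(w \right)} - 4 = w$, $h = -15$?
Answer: $- \frac{683530}{687} \approx -994.95$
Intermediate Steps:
$x{\left(w \right)} = 4 + w$
$Z{\left(W \right)} = 14$ ($Z{\left(W \right)} = 2 - -12 = 2 + 12 = 14$)
$c = \frac{5}{1374}$ ($c = \frac{4 + \left(-14 + 15\right)}{1374} = \left(4 + 1\right) \frac{1}{1374} = 5 \cdot \frac{1}{1374} = \frac{5}{1374} \approx 0.003639$)
$-995 + c Z{\left(\left(h - 14\right) \left(20 - 12\right) \right)} = -995 + \frac{5}{1374} \cdot 14 = -995 + \frac{35}{687} = - \frac{683530}{687}$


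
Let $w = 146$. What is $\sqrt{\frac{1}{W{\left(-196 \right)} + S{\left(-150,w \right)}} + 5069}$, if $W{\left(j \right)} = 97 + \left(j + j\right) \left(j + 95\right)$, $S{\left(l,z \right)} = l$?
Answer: $\frac{2 \sqrt{1981133147122}}{39539} \approx 71.197$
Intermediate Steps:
$W{\left(j \right)} = 97 + 2 j \left(95 + j\right)$
$\sqrt{\frac{1}{W{\left(-196 \right)} + S{\left(-150,w \right)}} + 5069} = \sqrt{\frac{1}{\left(97 + 2 \left(-196\right)^{2} + 190 \left(-196\right)\right) - 150} + 5069} = \sqrt{\frac{1}{\left(97 + 2 \cdot 38416 - 37240\right) - 150} + 5069} = \sqrt{\frac{1}{\left(97 + 76832 - 37240\right) - 150} + 5069} = \sqrt{\frac{1}{39689 - 150} + 5069} = \sqrt{\frac{1}{39539} + 5069} = \sqrt{\frac{200423192}{39539}} = \frac{2 \sqrt{1981133147122}}{39539}$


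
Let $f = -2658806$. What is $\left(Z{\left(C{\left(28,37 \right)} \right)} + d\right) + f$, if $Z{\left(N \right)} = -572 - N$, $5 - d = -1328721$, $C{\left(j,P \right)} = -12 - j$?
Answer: $-1330612$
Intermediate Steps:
$d = 1328726$ ($d = 5 - -1328721 = 5 + 1328721 = 1328726$)
$\left(Z{\left(C{\left(28,37 \right)} \right)} + d\right) + f = \left(\left(-572 - \left(-12 - 28\right)\right) + 1328726\right) - 2658806 = \left(\left(-572 - -40\right) + 1328726\right) - 2658806 = \left(\left(-572 + 40\right) + 1328726\right) - 2658806 = \left(-532 + 1328726\right) - 2658806 = 1328194 - 2658806 = -1330612$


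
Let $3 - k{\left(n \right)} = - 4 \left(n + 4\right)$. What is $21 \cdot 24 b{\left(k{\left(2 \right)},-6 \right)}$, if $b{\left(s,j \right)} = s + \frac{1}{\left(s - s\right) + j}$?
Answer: $13524$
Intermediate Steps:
$k{\left(n \right)} = 19 + 4 n$ ($k{\left(n \right)} = 3 - - 4 \left(n + 4\right) = 3 - - 4 \left(4 + n\right) = 3 - \left(-16 - 4 n\right) = 3 + \left(16 + 4 n\right) = 19 + 4 n$)
$b{\left(s,j \right)} = s + \frac{1}{j}$ ($b{\left(s,j \right)} = s + \frac{1}{0 + j} = s + \frac{1}{j}$)
$21 \cdot 24 b{\left(k{\left(2 \right)},-6 \right)} = 21 \cdot 24 \left(\left(19 + 4 \cdot 2\right) + \frac{1}{-6}\right) = 504 \left(\left(19 + 8\right) - \frac{1}{6}\right) = 504 \left(27 - \frac{1}{6}\right) = 504 \cdot \frac{161}{6} = 13524$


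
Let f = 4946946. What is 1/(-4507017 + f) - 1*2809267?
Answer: -1235878022042/439929 ≈ -2.8093e+6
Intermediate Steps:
1/(-4507017 + f) - 1*2809267 = 1/(-4507017 + 4946946) - 1*2809267 = 1/439929 - 2809267 = -1235878022042/439929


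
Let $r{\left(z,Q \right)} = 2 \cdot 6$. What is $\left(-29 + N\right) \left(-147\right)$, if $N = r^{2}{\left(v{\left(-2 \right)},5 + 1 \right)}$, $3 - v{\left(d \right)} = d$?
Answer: $-16905$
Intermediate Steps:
$v{\left(d \right)} = 3 - d$
$r{\left(z,Q \right)} = 12$
$N = 144$ ($N = 12^{2} = 144$)
$\left(-29 + N\right) \left(-147\right) = \left(-29 + 144\right) \left(-147\right) = 115 \left(-147\right) = -16905$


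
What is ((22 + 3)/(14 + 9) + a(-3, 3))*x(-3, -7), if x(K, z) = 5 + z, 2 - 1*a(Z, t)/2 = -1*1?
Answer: -326/23 ≈ -14.174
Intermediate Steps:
a(Z, t) = 6 (a(Z, t) = 4 - (-2) = 4 - 2*(-1) = 4 + 2 = 6)
((22 + 3)/(14 + 9) + a(-3, 3))*x(-3, -7) = ((22 + 3)/(14 + 9) + 6)*(5 - 7) = (25/23 + 6)*(-2) = (163/23)*(-2) = -326/23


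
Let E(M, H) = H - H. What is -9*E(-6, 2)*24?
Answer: 0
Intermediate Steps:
E(M, H) = 0
-9*E(-6, 2)*24 = -9*0*24 = 0*24 = 0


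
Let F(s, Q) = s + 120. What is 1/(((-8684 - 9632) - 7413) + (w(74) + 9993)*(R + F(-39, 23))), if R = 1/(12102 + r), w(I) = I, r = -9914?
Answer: 2188/1727869291 ≈ 1.2663e-6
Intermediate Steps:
F(s, Q) = 120 + s
R = 1/2188 (R = 1/(12102 - 9914) = 1/2188 ≈ 0.00045704)
1/(((-8684 - 9632) - 7413) + (w(74) + 9993)*(R + F(-39, 23))) = 1/(((-8684 - 9632) - 7413) + (74 + 9993)*(1/2188 + (120 - 39))) = 1/((-18316 - 7413) + 10067*(1/2188 + 81)) = 1/(-25729 + 10067*(177229/2188)) = 1/(-25729 + 1784164343/2188) = 1/(1727869291/2188) = 2188/1727869291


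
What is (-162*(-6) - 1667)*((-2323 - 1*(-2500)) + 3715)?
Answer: -2704940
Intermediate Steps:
(-162*(-6) - 1667)*((-2323 - 1*(-2500)) + 3715) = (972 - 1667)*((-2323 + 2500) + 3715) = -695*(177 + 3715) = -695*3892 = -2704940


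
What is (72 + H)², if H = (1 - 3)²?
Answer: 5776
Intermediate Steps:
H = 4 (H = (-2)² = 4)
(72 + H)² = (72 + 4)² = 76² = 5776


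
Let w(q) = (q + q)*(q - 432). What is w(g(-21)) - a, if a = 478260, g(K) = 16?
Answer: -491572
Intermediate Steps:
w(q) = 2*q*(-432 + q) (w(q) = (2*q)*(-432 + q) = 2*q*(-432 + q))
w(g(-21)) - a = 2*16*(-432 + 16) - 1*478260 = 2*16*(-416) - 478260 = -13312 - 478260 = -491572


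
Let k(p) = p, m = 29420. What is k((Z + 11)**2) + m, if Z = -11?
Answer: 29420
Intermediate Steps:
k((Z + 11)**2) + m = (-11 + 11)**2 + 29420 = 0**2 + 29420 = 0 + 29420 = 29420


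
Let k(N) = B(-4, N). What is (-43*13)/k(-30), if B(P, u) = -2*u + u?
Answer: -559/30 ≈ -18.633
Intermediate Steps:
B(P, u) = -u
k(N) = -N
(-43*13)/k(-30) = (-43*13)/((-1*(-30))) = -559/30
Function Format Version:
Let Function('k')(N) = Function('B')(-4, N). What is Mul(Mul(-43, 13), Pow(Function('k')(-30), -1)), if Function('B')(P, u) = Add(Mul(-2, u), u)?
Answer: Rational(-559, 30) ≈ -18.633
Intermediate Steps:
Function('B')(P, u) = Mul(-1, u)
Function('k')(N) = Mul(-1, N)
Mul(Mul(-43, 13), Pow(Function('k')(-30), -1)) = Mul(Mul(-43, 13), Pow(Mul(-1, -30), -1)) = Mul(-559, Pow(30, -1)) = Mul(-559, Rational(1, 30)) = Rational(-559, 30)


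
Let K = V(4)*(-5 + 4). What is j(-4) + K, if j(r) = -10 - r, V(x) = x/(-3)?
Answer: -14/3 ≈ -4.6667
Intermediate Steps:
V(x) = -x/3 (V(x) = x*(-⅓) = -x/3)
K = 4/3 (K = (-⅓*4)*(-5 + 4) = -4/3*(-1) = 4/3 ≈ 1.3333)
j(-4) + K = (-10 - 1*(-4)) + 4/3 = (-10 + 4) + 4/3 = -6 + 4/3 = -14/3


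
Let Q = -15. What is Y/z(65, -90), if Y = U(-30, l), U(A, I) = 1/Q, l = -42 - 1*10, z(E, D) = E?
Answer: -1/975 ≈ -0.0010256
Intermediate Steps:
l = -52 (l = -42 - 10 = -52)
U(A, I) = -1/15 (U(A, I) = 1/(-15) = 1*(-1/15) = -1/15)
Y = -1/15 ≈ -0.066667
Y/z(65, -90) = -1/15/65 = -1/15*1/65 = -1/975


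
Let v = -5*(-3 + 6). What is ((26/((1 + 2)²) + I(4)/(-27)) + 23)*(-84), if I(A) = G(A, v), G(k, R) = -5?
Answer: -19712/9 ≈ -2190.2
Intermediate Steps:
v = -15 (v = -5*3 = -15)
I(A) = -5
((26/((1 + 2)²) + I(4)/(-27)) + 23)*(-84) = ((26/((1 + 2)²) - 5/(-27)) + 23)*(-84) = ((26/(3²) - 5*(-1/27)) + 23)*(-84) = ((26/9 + 5/27) + 23)*(-84) = (83/27 + 23)*(-84) = (704/27)*(-84) = -19712/9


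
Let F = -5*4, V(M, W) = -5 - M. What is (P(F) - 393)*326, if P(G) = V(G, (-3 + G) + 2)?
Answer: -123228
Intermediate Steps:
F = -20
P(G) = -5 - G
(P(F) - 393)*326 = ((-5 - 1*(-20)) - 393)*326 = ((-5 + 20) - 393)*326 = (15 - 393)*326 = -378*326 = -123228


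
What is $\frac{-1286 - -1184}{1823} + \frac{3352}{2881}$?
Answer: $\frac{5816834}{5252063} \approx 1.1075$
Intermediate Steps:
$\frac{-1286 - -1184}{1823} + \frac{3352}{2881} = \left(-1286 + 1184\right) \frac{1}{1823} + 3352 \cdot \frac{1}{2881} = \left(-102\right) \frac{1}{1823} + \frac{3352}{2881} = - \frac{102}{1823} + \frac{3352}{2881} = \frac{5816834}{5252063}$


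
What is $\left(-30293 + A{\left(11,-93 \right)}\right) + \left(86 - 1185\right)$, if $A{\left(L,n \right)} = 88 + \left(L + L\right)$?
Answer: $-31282$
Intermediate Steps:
$A{\left(L,n \right)} = 88 + 2 L$
$\left(-30293 + A{\left(11,-93 \right)}\right) + \left(86 - 1185\right) = \left(-30293 + \left(88 + 2 \cdot 11\right)\right) + \left(86 - 1185\right) = \left(-30293 + \left(88 + 22\right)\right) + \left(86 - 1185\right) = \left(-30293 + 110\right) - 1099 = -30183 - 1099 = -31282$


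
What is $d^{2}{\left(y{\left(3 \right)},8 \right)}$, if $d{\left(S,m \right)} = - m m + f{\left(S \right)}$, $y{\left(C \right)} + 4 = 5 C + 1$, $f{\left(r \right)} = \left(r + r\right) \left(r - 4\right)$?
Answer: $16384$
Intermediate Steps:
$f{\left(r \right)} = 2 r \left(-4 + r\right)$
$y{\left(C \right)} = -3 + 5 C$ ($y{\left(C \right)} = -4 + \left(5 C + 1\right) = -4 + \left(1 + 5 C\right) = -3 + 5 C$)
$d{\left(S,m \right)} = - m^{2} + 2 S \left(-4 + S\right)$ ($d{\left(S,m \right)} = - m m + 2 S \left(-4 + S\right) = - m^{2} + 2 S \left(-4 + S\right)$)
$d^{2}{\left(y{\left(3 \right)},8 \right)} = \left(- 8^{2} + 2 \left(-3 + 5 \cdot 3\right) \left(-4 + \left(-3 + 5 \cdot 3\right)\right)\right)^{2} = \left(\left(-1\right) 64 + 2 \left(-3 + 15\right) \left(-4 + \left(-3 + 15\right)\right)\right)^{2} = \left(-64 + 2 \cdot 12 \left(-4 + 12\right)\right)^{2} = \left(-64 + 2 \cdot 12 \cdot 8\right)^{2} = \left(-64 + 192\right)^{2} = 128^{2} = 16384$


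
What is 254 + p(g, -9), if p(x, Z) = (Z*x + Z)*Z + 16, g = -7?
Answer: -216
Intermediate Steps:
p(x, Z) = 16 + Z*(Z + Z*x) (p(x, Z) = (Z + Z*x)*Z + 16 = Z*(Z + Z*x) + 16 = 16 + Z*(Z + Z*x))
254 + p(g, -9) = 254 + (16 + (-9)² - 7*(-9)²) = 254 + (16 + 81 - 7*81) = 254 + (16 + 81 - 567) = 254 - 470 = -216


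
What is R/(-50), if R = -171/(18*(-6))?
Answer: -19/600 ≈ -0.031667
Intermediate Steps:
R = 19/12 (R = -171/(-108) = -171*(-1/108) = 19/12 ≈ 1.5833)
R/(-50) = (19/12)/(-50) = (19/12)*(-1/50) = -19/600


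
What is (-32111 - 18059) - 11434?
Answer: -61604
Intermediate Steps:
(-32111 - 18059) - 11434 = -50170 - 11434 = -61604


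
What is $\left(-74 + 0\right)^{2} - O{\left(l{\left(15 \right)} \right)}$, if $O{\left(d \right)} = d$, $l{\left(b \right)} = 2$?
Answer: $5474$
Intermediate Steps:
$\left(-74 + 0\right)^{2} - O{\left(l{\left(15 \right)} \right)} = \left(-74 + 0\right)^{2} - 2 = \left(-74\right)^{2} - 2 = 5476 - 2 = 5474$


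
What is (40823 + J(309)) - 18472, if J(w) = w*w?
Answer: 117832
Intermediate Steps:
J(w) = w**2
(40823 + J(309)) - 18472 = (40823 + 309**2) - 18472 = (40823 + 95481) - 18472 = 136304 - 18472 = 117832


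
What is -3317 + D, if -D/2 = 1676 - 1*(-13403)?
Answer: -33475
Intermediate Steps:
D = -30158 (D = -2*(1676 - 1*(-13403)) = -2*(1676 + 13403) = -2*15079 = -30158)
-3317 + D = -3317 - 30158 = -33475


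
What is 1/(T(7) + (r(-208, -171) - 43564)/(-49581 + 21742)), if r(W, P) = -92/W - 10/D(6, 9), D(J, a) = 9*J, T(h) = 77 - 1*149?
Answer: -39085956/2753025337 ≈ -0.014197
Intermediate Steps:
T(h) = -72 (T(h) = 77 - 149 = -72)
r(W, P) = -5/27 - 92/W (r(W, P) = -92/W - 10/(9*6) = -92/W - 10/54 = -92/W - 10*1/54 = -92/W - 5/27 = -5/27 - 92/W)
1/(T(7) + (r(-208, -171) - 43564)/(-49581 + 21742)) = 1/(-72 + ((-5/27 - 92/(-208)) - 43564)/(-49581 + 21742)) = 1/(-72 + ((-5/27 - 92*(-1/208)) - 43564)/(-27839)) = 1/(-72 + ((-5/27 + 23/52) - 43564)*(-1/27839)) = 1/(-72 + (361/1404 - 43564)*(-1/27839)) = 1/(-72 - 61163495/1404*(-1/27839)) = 1/(-72 + 61163495/39085956) = 1/(-2753025337/39085956) = -39085956/2753025337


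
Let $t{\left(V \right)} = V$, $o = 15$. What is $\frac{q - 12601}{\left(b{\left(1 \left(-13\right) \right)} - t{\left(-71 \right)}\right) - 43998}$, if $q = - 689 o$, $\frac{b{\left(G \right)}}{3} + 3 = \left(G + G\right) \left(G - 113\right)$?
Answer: $\frac{5734}{8527} \approx 0.67245$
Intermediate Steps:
$b{\left(G \right)} = -9 + 6 G \left(-113 + G\right)$ ($b{\left(G \right)} = -9 + 3 \left(G + G\right) \left(G - 113\right) = -9 + 3 \cdot 2 G \left(-113 + G\right) = -9 + 6 G \left(-113 + G\right)$)
$q = -10335$ ($q = \left(-689\right) 15 = -10335$)
$\frac{q - 12601}{\left(b{\left(1 \left(-13\right) \right)} - t{\left(-71 \right)}\right) - 43998} = \frac{-10335 - 12601}{\left(\left(-9 - 678 \cdot 1 \left(-13\right) + 6 \left(1 \left(-13\right)\right)^{2}\right) - -71\right) - 43998} = - \frac{22936}{\left(\left(-9 - -8814 + 6 \left(-13\right)^{2}\right) + 71\right) - 43998} = - \frac{22936}{\left(\left(-9 + 8814 + 6 \cdot 169\right) + 71\right) - 43998} = - \frac{22936}{\left(\left(-9 + 8814 + 1014\right) + 71\right) - 43998} = - \frac{22936}{\left(9819 + 71\right) - 43998} = - \frac{22936}{9890 - 43998} = - \frac{22936}{-34108} = \left(-22936\right) \left(- \frac{1}{34108}\right) = \frac{5734}{8527}$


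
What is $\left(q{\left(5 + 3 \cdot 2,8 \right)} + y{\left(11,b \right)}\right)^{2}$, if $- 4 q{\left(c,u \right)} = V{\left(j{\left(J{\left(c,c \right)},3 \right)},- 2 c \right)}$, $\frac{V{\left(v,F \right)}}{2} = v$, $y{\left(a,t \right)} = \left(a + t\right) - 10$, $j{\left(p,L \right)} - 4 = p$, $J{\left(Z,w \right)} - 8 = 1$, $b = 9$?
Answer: $\frac{49}{4} \approx 12.25$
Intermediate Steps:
$J{\left(Z,w \right)} = 9$ ($J{\left(Z,w \right)} = 8 + 1 = 9$)
$j{\left(p,L \right)} = 4 + p$
$y{\left(a,t \right)} = -10 + a + t$
$V{\left(v,F \right)} = 2 v$
$q{\left(c,u \right)} = - \frac{13}{2}$ ($q{\left(c,u \right)} = - \frac{2 \left(4 + 9\right)}{4} = - \frac{2 \cdot 13}{4} = \left(- \frac{1}{4}\right) 26 = - \frac{13}{2}$)
$\left(q{\left(5 + 3 \cdot 2,8 \right)} + y{\left(11,b \right)}\right)^{2} = \left(- \frac{13}{2} + \left(-10 + 11 + 9\right)\right)^{2} = \left(- \frac{13}{2} + 10\right)^{2} = \left(\frac{7}{2}\right)^{2} = \frac{49}{4}$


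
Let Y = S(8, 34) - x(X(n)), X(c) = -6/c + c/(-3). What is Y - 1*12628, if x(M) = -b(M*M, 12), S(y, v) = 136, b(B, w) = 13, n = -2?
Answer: -12479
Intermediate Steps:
X(c) = -6/c - c/3 (X(c) = -6/c + c*(-⅓) = -6/c - c/3)
x(M) = -13 (x(M) = -1*13 = -13)
Y = 149 (Y = 136 - 1*(-13) = 136 + 13 = 149)
Y - 1*12628 = 149 - 1*12628 = 149 - 12628 = -12479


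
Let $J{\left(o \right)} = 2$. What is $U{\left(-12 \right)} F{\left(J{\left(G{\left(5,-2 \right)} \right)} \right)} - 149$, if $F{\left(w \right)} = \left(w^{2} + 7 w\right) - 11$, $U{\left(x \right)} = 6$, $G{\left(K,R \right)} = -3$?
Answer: $-107$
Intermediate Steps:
$F{\left(w \right)} = -11 + w^{2} + 7 w$
$U{\left(-12 \right)} F{\left(J{\left(G{\left(5,-2 \right)} \right)} \right)} - 149 = 6 \left(-11 + 2^{2} + 7 \cdot 2\right) - 149 = 6 \left(-11 + 4 + 14\right) - 149 = 6 \cdot 7 - 149 = 42 - 149 = -107$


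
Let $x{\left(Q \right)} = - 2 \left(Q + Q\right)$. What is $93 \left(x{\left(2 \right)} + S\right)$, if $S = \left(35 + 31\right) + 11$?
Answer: $6417$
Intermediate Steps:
$x{\left(Q \right)} = - 4 Q$ ($x{\left(Q \right)} = - 2 \cdot 2 Q = - 4 Q$)
$S = 77$ ($S = 66 + 11 = 77$)
$93 \left(x{\left(2 \right)} + S\right) = 93 \left(\left(-4\right) 2 + 77\right) = 93 \left(-8 + 77\right) = 93 \cdot 69 = 6417$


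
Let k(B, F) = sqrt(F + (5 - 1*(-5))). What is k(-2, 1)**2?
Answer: 11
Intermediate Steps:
k(B, F) = sqrt(10 + F) (k(B, F) = sqrt(F + (5 + 5)) = sqrt(F + 10) = sqrt(10 + F))
k(-2, 1)**2 = (sqrt(10 + 1))**2 = (sqrt(11))**2 = 11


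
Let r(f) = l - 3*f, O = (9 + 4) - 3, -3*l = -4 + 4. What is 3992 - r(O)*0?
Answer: 3992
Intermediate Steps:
l = 0 (l = -(-4 + 4)/3 = -1/3*0 = 0)
O = 10 (O = 13 - 3 = 10)
r(f) = -3*f (r(f) = 0 - 3*f = -3*f)
3992 - r(O)*0 = 3992 - (-3*10)*0 = 3992 - (-30)*0 = 3992 - 1*0 = 3992 + 0 = 3992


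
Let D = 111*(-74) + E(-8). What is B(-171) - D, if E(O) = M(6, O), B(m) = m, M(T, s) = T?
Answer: 8037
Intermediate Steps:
E(O) = 6
D = -8208 (D = 111*(-74) + 6 = -8214 + 6 = -8208)
B(-171) - D = -171 - 1*(-8208) = -171 + 8208 = 8037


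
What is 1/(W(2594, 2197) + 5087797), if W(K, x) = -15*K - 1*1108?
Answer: 1/5047779 ≈ 1.9811e-7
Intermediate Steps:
W(K, x) = -1108 - 15*K (W(K, x) = -15*K - 1108 = -1108 - 15*K)
1/(W(2594, 2197) + 5087797) = 1/((-1108 - 15*2594) + 5087797) = 1/((-1108 - 38910) + 5087797) = 1/(-40018 + 5087797) = 1/5047779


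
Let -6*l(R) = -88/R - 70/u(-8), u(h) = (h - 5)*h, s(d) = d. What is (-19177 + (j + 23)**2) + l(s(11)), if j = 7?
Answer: -5701973/312 ≈ -18276.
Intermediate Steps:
u(h) = h*(-5 + h) (u(h) = (-5 + h)*h = h*(-5 + h))
l(R) = 35/312 + 44/(3*R) (l(R) = -(-88/R - 70*(-1/(8*(-5 - 8))))/6 = -(-88/R - 70/((-8*(-13))))/6 = -(-88/R - 70/104)/6 = -(-88/R - 70*1/104)/6 = -(-88/R - 35/52)/6 = -(-35/52 - 88/R)/6 = 35/312 + 44/(3*R))
(-19177 + (j + 23)**2) + l(s(11)) = (-19177 + (7 + 23)**2) + (1/312)*(4576 + 35*11)/11 = (-19177 + 30**2) + (1/312)*(1/11)*(4576 + 385) = (-19177 + 900) + (1/312)*(1/11)*4961 = -18277 + 451/312 = -5701973/312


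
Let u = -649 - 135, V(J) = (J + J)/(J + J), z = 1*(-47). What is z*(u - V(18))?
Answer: 36895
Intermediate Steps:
z = -47
V(J) = 1 (V(J) = (2*J)/((2*J)) = (2*J)*(1/(2*J)) = 1)
u = -784
z*(u - V(18)) = -47*(-784 - 1*1) = -47*(-784 - 1) = -47*(-785) = 36895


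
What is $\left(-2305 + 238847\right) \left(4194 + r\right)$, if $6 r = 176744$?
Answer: $\frac{23879861068}{3} \approx 7.96 \cdot 10^{9}$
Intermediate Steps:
$r = \frac{88372}{3}$ ($r = \frac{1}{6} \cdot 176744 = \frac{88372}{3} \approx 29457.0$)
$\left(-2305 + 238847\right) \left(4194 + r\right) = \left(-2305 + 238847\right) \left(4194 + \frac{88372}{3}\right) = 236542 \cdot \frac{100954}{3} = \frac{23879861068}{3}$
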